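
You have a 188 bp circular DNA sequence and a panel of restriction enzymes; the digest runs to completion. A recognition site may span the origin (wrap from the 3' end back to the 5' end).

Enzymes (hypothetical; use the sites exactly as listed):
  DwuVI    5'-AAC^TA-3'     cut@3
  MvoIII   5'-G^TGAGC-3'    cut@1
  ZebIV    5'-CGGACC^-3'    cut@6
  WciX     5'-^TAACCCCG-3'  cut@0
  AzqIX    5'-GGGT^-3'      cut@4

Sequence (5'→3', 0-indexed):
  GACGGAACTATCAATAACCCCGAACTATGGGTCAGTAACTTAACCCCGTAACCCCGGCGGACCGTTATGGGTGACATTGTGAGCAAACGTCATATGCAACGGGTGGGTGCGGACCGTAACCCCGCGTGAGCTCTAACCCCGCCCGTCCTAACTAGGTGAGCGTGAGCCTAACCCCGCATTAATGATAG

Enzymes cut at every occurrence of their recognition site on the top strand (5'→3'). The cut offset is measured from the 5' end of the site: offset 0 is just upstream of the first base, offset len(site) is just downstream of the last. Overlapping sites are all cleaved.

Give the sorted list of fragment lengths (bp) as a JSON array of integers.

[1,4,4,6,6,6,7,7,7,7,8,8,9,10,11,15,19,25,28]

Site scan:
  DwuVI (AACTA, off=3): starts [5, 22, 149] → cuts [8, 25, 152]
  MvoIII (GTGAGC, off=1): starts [78, 125, 155, 161] → cuts [79, 126, 156, 162]
  ZebIV (CGGACC, off=6): starts [57, 109] → cuts [63, 115]
  WciX (TAACCCCG, off=0): starts [14, 40, 48, 116, 133, 168] → cuts [14, 40, 48, 116, 133, 168]
  AzqIX (GGGT, off=4): starts [28, 68, 100, 104] → cuts [32, 72, 104, 108]

Pooled cuts: [8, 14, 25, 32, 40, 48, 63, 72, 79, 104, 108, 115, 116, 126, 133, 152, 156, 162, 168]

Fragment lengths:
  8→14: 6 bp
  14→25: 11 bp
  25→32: 7 bp
  32→40: 8 bp
  40→48: 8 bp
  48→63: 15 bp
  63→72: 9 bp
  72→79: 7 bp
  79→104: 25 bp
  104→108: 4 bp
  108→115: 7 bp
  115→116: 1 bp
  116→126: 10 bp
  126→133: 7 bp
  133→152: 19 bp
  152→156: 4 bp
  156→162: 6 bp
  162→168: 6 bp
  168→8 (wrap): 188-168+8 = 28 bp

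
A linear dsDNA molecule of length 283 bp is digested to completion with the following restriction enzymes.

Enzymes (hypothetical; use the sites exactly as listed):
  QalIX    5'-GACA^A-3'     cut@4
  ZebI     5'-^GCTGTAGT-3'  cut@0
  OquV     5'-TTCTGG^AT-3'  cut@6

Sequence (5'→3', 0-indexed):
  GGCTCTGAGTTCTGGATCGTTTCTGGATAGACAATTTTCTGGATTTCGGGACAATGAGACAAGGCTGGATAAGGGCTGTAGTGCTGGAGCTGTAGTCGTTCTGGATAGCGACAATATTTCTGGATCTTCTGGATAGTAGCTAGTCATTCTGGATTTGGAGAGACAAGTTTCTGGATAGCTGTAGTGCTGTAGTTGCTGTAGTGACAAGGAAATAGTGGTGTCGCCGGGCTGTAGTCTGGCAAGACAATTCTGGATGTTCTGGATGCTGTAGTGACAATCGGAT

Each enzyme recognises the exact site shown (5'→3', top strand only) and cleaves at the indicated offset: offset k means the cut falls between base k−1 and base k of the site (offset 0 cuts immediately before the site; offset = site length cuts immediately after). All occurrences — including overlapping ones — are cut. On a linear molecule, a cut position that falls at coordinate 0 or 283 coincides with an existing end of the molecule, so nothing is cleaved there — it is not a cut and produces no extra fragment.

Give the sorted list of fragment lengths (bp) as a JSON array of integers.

[2,3,7,7,7,8,8,9,9,9,9,9,9,10,11,11,12,12,13,13,14,15,16,19,20,21]

Scan for sites:
  QalIX (GACAA, off=4): starts [29, 49, 57, 109, 161, 202, 242, 272] → cuts [33, 53, 61, 113, 165, 206, 246, 276]
  ZebI (GCTGTAGT, off=0): starts [74, 88, 177, 185, 194, 227, 264] → cuts [74, 88, 177, 185, 194, 227, 264]
  OquV (TTCTGGAT, off=6): starts [9, 20, 36, 98, 117, 126, 146, 168, 247, 256] → cuts [15, 26, 42, 104, 123, 132, 152, 174, 253, 262]

Pooled cuts: [15, 26, 33, 42, 53, 61, 74, 88, 104, 113, 123, 132, 152, 165, 174, 177, 185, 194, 206, 227, 246, 253, 262, 264, 276]

Fragments:
  [0,15): 15 bp
  [15,26): 11 bp
  [26,33): 7 bp
  [33,42): 9 bp
  [42,53): 11 bp
  [53,61): 8 bp
  [61,74): 13 bp
  [74,88): 14 bp
  [88,104): 16 bp
  [104,113): 9 bp
  [113,123): 10 bp
  [123,132): 9 bp
  [132,152): 20 bp
  [152,165): 13 bp
  [165,174): 9 bp
  [174,177): 3 bp
  [177,185): 8 bp
  [185,194): 9 bp
  [194,206): 12 bp
  [206,227): 21 bp
  [227,246): 19 bp
  [246,253): 7 bp
  [253,262): 9 bp
  [262,264): 2 bp
  [264,276): 12 bp
  [276,283): 7 bp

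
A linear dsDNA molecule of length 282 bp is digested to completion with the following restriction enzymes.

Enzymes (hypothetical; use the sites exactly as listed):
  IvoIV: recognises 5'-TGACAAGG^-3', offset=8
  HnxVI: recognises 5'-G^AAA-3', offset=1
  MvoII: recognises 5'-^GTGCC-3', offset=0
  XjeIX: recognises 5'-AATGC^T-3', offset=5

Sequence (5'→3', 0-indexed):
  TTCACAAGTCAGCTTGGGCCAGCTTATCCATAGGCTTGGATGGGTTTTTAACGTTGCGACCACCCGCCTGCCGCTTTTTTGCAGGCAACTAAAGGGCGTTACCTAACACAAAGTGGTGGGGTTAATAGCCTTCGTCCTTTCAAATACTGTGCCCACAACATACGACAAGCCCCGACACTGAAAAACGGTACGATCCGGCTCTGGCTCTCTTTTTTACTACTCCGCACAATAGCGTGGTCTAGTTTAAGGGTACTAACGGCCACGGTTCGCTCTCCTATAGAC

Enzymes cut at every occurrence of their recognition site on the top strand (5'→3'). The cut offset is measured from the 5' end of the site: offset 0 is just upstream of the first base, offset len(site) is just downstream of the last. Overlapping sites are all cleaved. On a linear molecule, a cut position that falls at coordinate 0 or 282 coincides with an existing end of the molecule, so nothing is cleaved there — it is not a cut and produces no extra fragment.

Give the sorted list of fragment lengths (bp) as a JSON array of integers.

Scan for sites:
  IvoIV (TGACAAGG, off=8): no sites
  HnxVI (GAAA, off=1): starts [179] → cuts [180]
  MvoII (GTGCC, off=0): starts [148] → cuts [148]
  XjeIX (AATGCT, off=5): no sites

All cut coordinates (distinct, sorted): [148, 180]

Fragment lengths:
  [0,148): 148 bp
  [148,180): 32 bp
  [180,282): 102 bp

[32,102,148]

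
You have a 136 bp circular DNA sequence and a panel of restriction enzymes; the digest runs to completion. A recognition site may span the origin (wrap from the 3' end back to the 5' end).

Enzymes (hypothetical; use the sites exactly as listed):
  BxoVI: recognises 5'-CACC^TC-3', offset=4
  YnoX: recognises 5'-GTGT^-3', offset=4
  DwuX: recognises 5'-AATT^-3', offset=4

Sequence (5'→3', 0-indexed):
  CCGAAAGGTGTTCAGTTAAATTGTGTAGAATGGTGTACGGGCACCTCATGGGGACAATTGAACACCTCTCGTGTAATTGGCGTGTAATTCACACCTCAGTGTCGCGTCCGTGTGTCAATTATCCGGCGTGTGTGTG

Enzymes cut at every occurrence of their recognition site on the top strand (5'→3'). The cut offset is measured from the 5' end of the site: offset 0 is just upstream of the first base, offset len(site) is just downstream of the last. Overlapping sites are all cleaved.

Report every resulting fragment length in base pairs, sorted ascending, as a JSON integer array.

[2,2,2,4,4,4,5,6,7,7,7,8,9,10,11,11,11,12,14]

Scan for sites:
  BxoVI CACCTC/4: at [41, 62, 91] ⇒ [45, 66, 95]
  YnoX GTGT/4: at [7, 22, 32, 70, 81, 98, 109, 111, 127, 129, 131] ⇒ [11, 26, 36, 74, 85, 102, 113, 115, 131, 133, 135]
  DwuX AATT/4: at [18, 55, 74, 85, 116] ⇒ [22, 59, 78, 89, 120]

Pooled cuts: [11, 22, 26, 36, 45, 59, 66, 74, 78, 85, 89, 95, 102, 113, 115, 120, 131, 133, 135]

Fragment lengths:
  11→22: 11 bp
  22→26: 4 bp
  26→36: 10 bp
  36→45: 9 bp
  45→59: 14 bp
  59→66: 7 bp
  66→74: 8 bp
  74→78: 4 bp
  78→85: 7 bp
  85→89: 4 bp
  89→95: 6 bp
  95→102: 7 bp
  102→113: 11 bp
  113→115: 2 bp
  115→120: 5 bp
  120→131: 11 bp
  131→133: 2 bp
  133→135: 2 bp
  135→11 (wrap): 136-135+11 = 12 bp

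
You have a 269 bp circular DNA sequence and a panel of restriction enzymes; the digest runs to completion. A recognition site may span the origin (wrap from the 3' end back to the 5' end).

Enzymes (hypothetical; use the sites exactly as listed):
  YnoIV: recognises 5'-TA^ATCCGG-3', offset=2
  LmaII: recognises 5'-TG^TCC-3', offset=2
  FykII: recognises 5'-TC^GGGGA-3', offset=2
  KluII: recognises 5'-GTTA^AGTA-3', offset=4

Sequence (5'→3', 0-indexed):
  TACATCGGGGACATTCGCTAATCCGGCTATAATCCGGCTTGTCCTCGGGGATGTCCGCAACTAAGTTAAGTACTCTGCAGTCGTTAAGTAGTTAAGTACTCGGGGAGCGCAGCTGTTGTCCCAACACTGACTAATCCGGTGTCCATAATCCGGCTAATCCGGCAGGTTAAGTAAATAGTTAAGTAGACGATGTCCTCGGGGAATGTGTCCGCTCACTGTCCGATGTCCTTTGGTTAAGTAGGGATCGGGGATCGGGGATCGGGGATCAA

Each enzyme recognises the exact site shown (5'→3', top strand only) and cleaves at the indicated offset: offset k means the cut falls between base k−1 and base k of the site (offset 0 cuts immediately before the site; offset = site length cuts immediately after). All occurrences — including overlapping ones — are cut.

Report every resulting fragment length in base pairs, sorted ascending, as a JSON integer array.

Per-enzyme occurrences:
  YnoIV TAATCCGG/2: at [18, 29, 131, 145, 154] ⇒ [20, 31, 133, 147, 156]
  LmaII TGTCC/2: at [39, 51, 116, 139, 190, 205, 216, 223] ⇒ [41, 53, 118, 141, 192, 207, 218, 225]
  FykII TCGGGGA/2: at [4, 44, 99, 195, 244, 251, 258] ⇒ [6, 46, 101, 197, 246, 253, 260]
  KluII GTTAAGTA/4: at [64, 82, 90, 165, 177, 232] ⇒ [68, 86, 94, 169, 181, 236]

Pooled cuts: [6, 20, 31, 41, 46, 53, 68, 86, 94, 101, 118, 133, 141, 147, 156, 169, 181, 192, 197, 207, 218, 225, 236, 246, 253, 260]

Fragments:
  6→20: 14 bp
  20→31: 11 bp
  31→41: 10 bp
  41→46: 5 bp
  46→53: 7 bp
  53→68: 15 bp
  68→86: 18 bp
  86→94: 8 bp
  94→101: 7 bp
  101→118: 17 bp
  118→133: 15 bp
  133→141: 8 bp
  141→147: 6 bp
  147→156: 9 bp
  156→169: 13 bp
  169→181: 12 bp
  181→192: 11 bp
  192→197: 5 bp
  197→207: 10 bp
  207→218: 11 bp
  218→225: 7 bp
  225→236: 11 bp
  236→246: 10 bp
  246→253: 7 bp
  253→260: 7 bp
  260→6 (wrap): 269-260+6 = 15 bp

[5,5,6,7,7,7,7,7,8,8,9,10,10,10,11,11,11,11,12,13,14,15,15,15,17,18]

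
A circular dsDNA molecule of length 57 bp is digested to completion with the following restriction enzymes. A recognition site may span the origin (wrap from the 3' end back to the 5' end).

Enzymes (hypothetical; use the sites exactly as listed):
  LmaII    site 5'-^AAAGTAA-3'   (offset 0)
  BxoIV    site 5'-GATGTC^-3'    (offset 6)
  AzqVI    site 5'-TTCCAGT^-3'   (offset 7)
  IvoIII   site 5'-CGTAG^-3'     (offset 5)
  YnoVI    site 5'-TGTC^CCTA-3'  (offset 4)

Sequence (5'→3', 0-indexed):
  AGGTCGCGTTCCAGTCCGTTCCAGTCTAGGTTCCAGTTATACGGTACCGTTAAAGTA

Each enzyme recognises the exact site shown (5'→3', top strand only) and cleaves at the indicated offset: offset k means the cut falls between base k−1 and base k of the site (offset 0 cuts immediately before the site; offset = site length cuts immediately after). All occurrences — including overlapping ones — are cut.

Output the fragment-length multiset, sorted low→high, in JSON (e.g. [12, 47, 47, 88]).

Site scan:
  LmaII (AAAGTAA, off=0): starts [51] → cuts [51]
  BxoIV (GATGTC, off=6): no sites
  AzqVI (TTCCAGT, off=7): starts [8, 18, 30] → cuts [15, 25, 37]
  IvoIII (CGTAG, off=5): no sites
  YnoVI (TGTCCCTA, off=4): no sites

All cut coordinates (distinct, sorted): [15, 25, 37, 51]

Fragment lengths:
  15→25: 10 bp
  25→37: 12 bp
  37→51: 14 bp
  51→15 (wrap): 57-51+15 = 21 bp

[10,12,14,21]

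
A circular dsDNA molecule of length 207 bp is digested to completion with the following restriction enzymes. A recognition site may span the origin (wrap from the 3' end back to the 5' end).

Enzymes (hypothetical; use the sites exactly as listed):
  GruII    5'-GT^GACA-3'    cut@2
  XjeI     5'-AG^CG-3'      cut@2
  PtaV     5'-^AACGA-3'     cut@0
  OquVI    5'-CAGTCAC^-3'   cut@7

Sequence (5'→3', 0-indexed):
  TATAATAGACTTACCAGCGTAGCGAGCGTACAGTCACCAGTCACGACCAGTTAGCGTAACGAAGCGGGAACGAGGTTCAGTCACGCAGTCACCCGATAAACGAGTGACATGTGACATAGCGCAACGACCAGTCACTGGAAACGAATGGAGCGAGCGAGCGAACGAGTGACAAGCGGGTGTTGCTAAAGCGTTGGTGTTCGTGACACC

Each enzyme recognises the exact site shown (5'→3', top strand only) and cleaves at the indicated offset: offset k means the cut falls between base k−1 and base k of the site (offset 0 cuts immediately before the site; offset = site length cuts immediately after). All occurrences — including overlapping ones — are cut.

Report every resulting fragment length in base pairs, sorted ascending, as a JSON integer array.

[2,3,3,4,4,4,4,4,5,6,6,7,7,7,7,7,7,8,10,11,11,13,13,15,16,23]

Per-enzyme occurrences:
  GruII GTGACA/2: at [103, 110, 165, 199] ⇒ [105, 112, 167, 201]
  XjeI AGCG/2: at [15, 20, 24, 52, 62, 117, 148, 152, 156, 171, 186] ⇒ [17, 22, 26, 54, 64, 119, 150, 154, 158, 173, 188]
  PtaV AACGA/0: at [57, 68, 98, 122, 139, 160] ⇒ [57, 68, 98, 122, 139, 160]
  OquVI CAGTCAC/7: at [30, 37, 77, 85, 128] ⇒ [37, 44, 84, 92, 135]

Pooled cuts: [17, 22, 26, 37, 44, 54, 57, 64, 68, 84, 92, 98, 105, 112, 119, 122, 135, 139, 150, 154, 158, 160, 167, 173, 188, 201]

Fragment lengths:
  17→22: 5 bp
  22→26: 4 bp
  26→37: 11 bp
  37→44: 7 bp
  44→54: 10 bp
  54→57: 3 bp
  57→64: 7 bp
  64→68: 4 bp
  68→84: 16 bp
  84→92: 8 bp
  92→98: 6 bp
  98→105: 7 bp
  105→112: 7 bp
  112→119: 7 bp
  119→122: 3 bp
  122→135: 13 bp
  135→139: 4 bp
  139→150: 11 bp
  150→154: 4 bp
  154→158: 4 bp
  158→160: 2 bp
  160→167: 7 bp
  167→173: 6 bp
  173→188: 15 bp
  188→201: 13 bp
  201→17 (wrap): 207-201+17 = 23 bp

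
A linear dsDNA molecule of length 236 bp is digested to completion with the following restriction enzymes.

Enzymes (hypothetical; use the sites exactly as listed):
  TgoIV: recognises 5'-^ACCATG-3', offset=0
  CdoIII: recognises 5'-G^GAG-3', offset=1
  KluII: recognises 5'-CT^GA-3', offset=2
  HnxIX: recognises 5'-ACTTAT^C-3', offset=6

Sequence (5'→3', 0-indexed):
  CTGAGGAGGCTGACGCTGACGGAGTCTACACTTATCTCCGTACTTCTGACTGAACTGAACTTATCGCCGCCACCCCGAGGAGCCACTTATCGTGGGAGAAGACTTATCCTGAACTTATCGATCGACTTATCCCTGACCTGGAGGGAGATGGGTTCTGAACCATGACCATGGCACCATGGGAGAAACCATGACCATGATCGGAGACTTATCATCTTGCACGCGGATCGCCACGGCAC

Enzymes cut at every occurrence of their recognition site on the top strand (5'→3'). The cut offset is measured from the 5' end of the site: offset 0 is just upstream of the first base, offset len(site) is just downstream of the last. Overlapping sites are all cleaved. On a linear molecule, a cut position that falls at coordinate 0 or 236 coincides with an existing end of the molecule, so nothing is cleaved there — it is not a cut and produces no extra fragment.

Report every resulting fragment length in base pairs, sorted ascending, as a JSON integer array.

Per-enzyme occurrences:
  TgoIV (ACCATG, off=0): starts [158, 164, 172, 184, 190] → cuts [158, 164, 172, 184, 190]
  CdoIII (GGAG, off=1): starts [4, 20, 78, 94, 139, 143, 178, 199] → cuts [5, 21, 79, 95, 140, 144, 179, 200]
  KluII (CTGA, off=2): starts [0, 9, 15, 45, 49, 54, 108, 132, 154] → cuts [2, 11, 17, 47, 51, 56, 110, 134, 156]
  HnxIX (ACTTATC, off=6): starts [29, 58, 84, 101, 112, 124, 203] → cuts [35, 64, 90, 107, 118, 130, 209]

All cut coordinates (distinct, sorted): [2, 5, 11, 17, 21, 35, 47, 51, 56, 64, 79, 90, 95, 107, 110, 118, 130, 134, 140, 144, 156, 158, 164, 172, 179, 184, 190, 200, 209]

Fragment lengths:
  [0,2): 2 bp
  [2,5): 3 bp
  [5,11): 6 bp
  [11,17): 6 bp
  [17,21): 4 bp
  [21,35): 14 bp
  [35,47): 12 bp
  [47,51): 4 bp
  [51,56): 5 bp
  [56,64): 8 bp
  [64,79): 15 bp
  [79,90): 11 bp
  [90,95): 5 bp
  [95,107): 12 bp
  [107,110): 3 bp
  [110,118): 8 bp
  [118,130): 12 bp
  [130,134): 4 bp
  [134,140): 6 bp
  [140,144): 4 bp
  [144,156): 12 bp
  [156,158): 2 bp
  [158,164): 6 bp
  [164,172): 8 bp
  [172,179): 7 bp
  [179,184): 5 bp
  [184,190): 6 bp
  [190,200): 10 bp
  [200,209): 9 bp
  [209,236): 27 bp

[2,2,3,3,4,4,4,4,5,5,5,6,6,6,6,6,7,8,8,8,9,10,11,12,12,12,12,14,15,27]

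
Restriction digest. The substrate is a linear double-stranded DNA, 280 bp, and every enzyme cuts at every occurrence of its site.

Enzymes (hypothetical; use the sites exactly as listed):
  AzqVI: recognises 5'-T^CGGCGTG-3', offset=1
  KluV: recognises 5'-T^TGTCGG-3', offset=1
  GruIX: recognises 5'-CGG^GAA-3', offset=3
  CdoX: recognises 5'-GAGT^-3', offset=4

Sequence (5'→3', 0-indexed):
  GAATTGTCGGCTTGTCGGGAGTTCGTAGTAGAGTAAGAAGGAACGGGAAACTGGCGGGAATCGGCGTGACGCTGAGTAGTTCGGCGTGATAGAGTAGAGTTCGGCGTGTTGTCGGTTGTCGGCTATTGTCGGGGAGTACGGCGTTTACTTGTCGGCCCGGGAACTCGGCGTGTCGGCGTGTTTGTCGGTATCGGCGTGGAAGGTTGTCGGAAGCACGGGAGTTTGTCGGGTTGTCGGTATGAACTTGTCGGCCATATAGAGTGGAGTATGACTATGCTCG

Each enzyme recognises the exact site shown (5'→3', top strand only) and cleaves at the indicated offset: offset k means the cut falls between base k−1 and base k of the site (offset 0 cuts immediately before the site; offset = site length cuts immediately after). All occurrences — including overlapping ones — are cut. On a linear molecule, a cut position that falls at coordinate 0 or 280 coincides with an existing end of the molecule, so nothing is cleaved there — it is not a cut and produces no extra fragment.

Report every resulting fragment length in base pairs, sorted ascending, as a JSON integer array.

Per-enzyme occurrences:
  AzqVI TCGGCGTG/1: at [60, 80, 100, 164, 172, 190] ⇒ [61, 81, 101, 165, 173, 191]
  KluV TTGTCGG/1: at [3, 11, 108, 115, 125, 148, 181, 203, 222, 230, 244] ⇒ [4, 12, 109, 116, 126, 149, 182, 204, 223, 231, 245]
  GruIX CGGGAA/3: at [43, 54, 157] ⇒ [46, 57, 160]
  CdoX GAGT/4: at [18, 30, 73, 91, 96, 133, 218, 258, 263] ⇒ [22, 34, 77, 95, 100, 137, 222, 262, 267]

Pooled cuts: [4, 12, 22, 34, 46, 57, 61, 77, 81, 95, 100, 101, 109, 116, 126, 137, 149, 160, 165, 173, 182, 191, 204, 222, 223, 231, 245, 262, 267]

Fragment lengths:
  [0,4): 4 bp
  [4,12): 8 bp
  [12,22): 10 bp
  [22,34): 12 bp
  [34,46): 12 bp
  [46,57): 11 bp
  [57,61): 4 bp
  [61,77): 16 bp
  [77,81): 4 bp
  [81,95): 14 bp
  [95,100): 5 bp
  [100,101): 1 bp
  [101,109): 8 bp
  [109,116): 7 bp
  [116,126): 10 bp
  [126,137): 11 bp
  [137,149): 12 bp
  [149,160): 11 bp
  [160,165): 5 bp
  [165,173): 8 bp
  [173,182): 9 bp
  [182,191): 9 bp
  [191,204): 13 bp
  [204,222): 18 bp
  [222,223): 1 bp
  [223,231): 8 bp
  [231,245): 14 bp
  [245,262): 17 bp
  [262,267): 5 bp
  [267,280): 13 bp

[1,1,4,4,4,5,5,5,7,8,8,8,8,9,9,10,10,11,11,11,12,12,12,13,13,14,14,16,17,18]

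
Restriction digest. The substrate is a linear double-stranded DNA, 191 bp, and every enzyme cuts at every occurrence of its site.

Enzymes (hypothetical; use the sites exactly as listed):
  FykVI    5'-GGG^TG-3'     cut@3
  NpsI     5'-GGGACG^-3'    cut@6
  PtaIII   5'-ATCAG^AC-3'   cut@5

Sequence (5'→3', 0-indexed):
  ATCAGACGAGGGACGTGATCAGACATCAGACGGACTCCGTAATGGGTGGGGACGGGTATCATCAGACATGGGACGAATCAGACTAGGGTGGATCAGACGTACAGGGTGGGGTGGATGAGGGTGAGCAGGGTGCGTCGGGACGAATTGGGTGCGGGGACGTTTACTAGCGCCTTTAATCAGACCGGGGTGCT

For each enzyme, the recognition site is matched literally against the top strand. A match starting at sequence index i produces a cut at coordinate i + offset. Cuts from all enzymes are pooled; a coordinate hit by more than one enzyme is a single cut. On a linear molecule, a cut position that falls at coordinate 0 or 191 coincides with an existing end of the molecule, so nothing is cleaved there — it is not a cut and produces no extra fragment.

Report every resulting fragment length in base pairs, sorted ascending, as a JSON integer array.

[4,5,5,6,7,7,7,7,7,8,8,9,10,10,10,10,10,11,12,17,21]

Site scan:
  FykVI GGGTG/3: at [43, 85, 103, 108, 118, 127, 146, 184] ⇒ [46, 88, 106, 111, 121, 130, 149, 187]
  NpsI GGGACG/6: at [9, 48, 69, 136, 153] ⇒ [15, 54, 75, 142, 159]
  PtaIII ATCAGAC/5: at [0, 17, 24, 60, 76, 91, 175] ⇒ [5, 22, 29, 65, 81, 96, 180]

Pooled cuts: [5, 15, 22, 29, 46, 54, 65, 75, 81, 88, 96, 106, 111, 121, 130, 142, 149, 159, 180, 187]

Fragments:
  [0,5): 5 bp
  [5,15): 10 bp
  [15,22): 7 bp
  [22,29): 7 bp
  [29,46): 17 bp
  [46,54): 8 bp
  [54,65): 11 bp
  [65,75): 10 bp
  [75,81): 6 bp
  [81,88): 7 bp
  [88,96): 8 bp
  [96,106): 10 bp
  [106,111): 5 bp
  [111,121): 10 bp
  [121,130): 9 bp
  [130,142): 12 bp
  [142,149): 7 bp
  [149,159): 10 bp
  [159,180): 21 bp
  [180,187): 7 bp
  [187,191): 4 bp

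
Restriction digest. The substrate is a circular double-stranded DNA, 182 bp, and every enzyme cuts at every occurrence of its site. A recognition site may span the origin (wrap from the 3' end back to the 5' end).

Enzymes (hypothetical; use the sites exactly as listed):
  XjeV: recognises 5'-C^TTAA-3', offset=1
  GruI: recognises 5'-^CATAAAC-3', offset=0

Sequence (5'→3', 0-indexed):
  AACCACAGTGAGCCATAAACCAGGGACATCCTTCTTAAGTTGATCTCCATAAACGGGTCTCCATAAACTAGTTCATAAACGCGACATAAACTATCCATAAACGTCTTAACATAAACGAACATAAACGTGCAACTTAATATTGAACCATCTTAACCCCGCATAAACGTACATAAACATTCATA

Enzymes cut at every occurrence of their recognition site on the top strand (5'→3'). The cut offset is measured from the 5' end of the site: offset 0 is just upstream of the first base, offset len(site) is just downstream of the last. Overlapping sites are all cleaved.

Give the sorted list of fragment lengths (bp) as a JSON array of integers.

Site scan:
  XjeV CTTAA/1: at [33, 104, 132, 148] ⇒ [34, 105, 133, 149]
  GruI CATAAAC/0: at [13, 47, 61, 73, 84, 95, 109, 119, 158, 168, 178] ⇒ [13, 47, 61, 73, 84, 95, 109, 119, 158, 168, 178]

Pooled cuts: [13, 34, 47, 61, 73, 84, 95, 105, 109, 119, 133, 149, 158, 168, 178]

Fragments:
  13→34: 21 bp
  34→47: 13 bp
  47→61: 14 bp
  61→73: 12 bp
  73→84: 11 bp
  84→95: 11 bp
  95→105: 10 bp
  105→109: 4 bp
  109→119: 10 bp
  119→133: 14 bp
  133→149: 16 bp
  149→158: 9 bp
  158→168: 10 bp
  168→178: 10 bp
  178→13 (wrap): 182-178+13 = 17 bp

[4,9,10,10,10,10,11,11,12,13,14,14,16,17,21]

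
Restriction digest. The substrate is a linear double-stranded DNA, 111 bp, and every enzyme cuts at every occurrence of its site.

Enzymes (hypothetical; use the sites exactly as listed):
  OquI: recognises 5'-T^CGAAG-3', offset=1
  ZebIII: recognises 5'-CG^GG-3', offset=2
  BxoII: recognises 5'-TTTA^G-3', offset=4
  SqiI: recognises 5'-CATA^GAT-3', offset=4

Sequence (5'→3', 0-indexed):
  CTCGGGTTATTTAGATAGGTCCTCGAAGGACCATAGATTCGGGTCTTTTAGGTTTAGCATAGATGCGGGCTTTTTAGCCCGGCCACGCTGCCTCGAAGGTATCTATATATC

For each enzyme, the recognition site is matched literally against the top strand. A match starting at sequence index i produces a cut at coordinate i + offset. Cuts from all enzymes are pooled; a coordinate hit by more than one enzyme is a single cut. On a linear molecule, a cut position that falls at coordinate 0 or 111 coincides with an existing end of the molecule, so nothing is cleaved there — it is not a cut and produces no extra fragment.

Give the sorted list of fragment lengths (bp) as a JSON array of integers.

Site scan:
  OquI (TCGAAG, off=1): starts [22, 92] → cuts [23, 93]
  ZebIII (CGGG, off=2): starts [2, 39, 65] → cuts [4, 41, 67]
  BxoII (TTTAG, off=4): starts [9, 46, 52, 72] → cuts [13, 50, 56, 76]
  SqiI (CATAGAT, off=4): starts [31, 57] → cuts [35, 61]

All cut coordinates (distinct, sorted): [4, 13, 23, 35, 41, 50, 56, 61, 67, 76, 93]

Fragment lengths:
  [0,4): 4 bp
  [4,13): 9 bp
  [13,23): 10 bp
  [23,35): 12 bp
  [35,41): 6 bp
  [41,50): 9 bp
  [50,56): 6 bp
  [56,61): 5 bp
  [61,67): 6 bp
  [67,76): 9 bp
  [76,93): 17 bp
  [93,111): 18 bp

[4,5,6,6,6,9,9,9,10,12,17,18]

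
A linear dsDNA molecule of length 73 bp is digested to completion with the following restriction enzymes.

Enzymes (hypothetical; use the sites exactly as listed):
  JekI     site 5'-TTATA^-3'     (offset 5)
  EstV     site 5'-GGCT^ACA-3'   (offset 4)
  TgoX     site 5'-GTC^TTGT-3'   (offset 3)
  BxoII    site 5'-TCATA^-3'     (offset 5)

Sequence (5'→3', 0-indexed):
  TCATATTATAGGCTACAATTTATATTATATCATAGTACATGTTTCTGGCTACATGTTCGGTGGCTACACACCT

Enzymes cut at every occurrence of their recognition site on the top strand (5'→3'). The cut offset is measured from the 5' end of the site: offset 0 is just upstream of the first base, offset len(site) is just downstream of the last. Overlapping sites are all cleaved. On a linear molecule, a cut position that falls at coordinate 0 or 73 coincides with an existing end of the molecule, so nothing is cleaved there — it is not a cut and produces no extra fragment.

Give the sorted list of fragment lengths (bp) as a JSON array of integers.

[4,5,5,5,5,8,10,15,16]

Site scan:
  JekI TTATA/5: at [5, 19, 24] ⇒ [10, 24, 29]
  EstV GGCTACA/4: at [10, 46, 61] ⇒ [14, 50, 65]
  TgoX (GTCTTGT, off=3): no sites
  BxoII TCATA/5: at [0, 29] ⇒ [5, 34]

All cut coordinates (distinct, sorted): [5, 10, 14, 24, 29, 34, 50, 65]

Fragments:
  [0,5): 5 bp
  [5,10): 5 bp
  [10,14): 4 bp
  [14,24): 10 bp
  [24,29): 5 bp
  [29,34): 5 bp
  [34,50): 16 bp
  [50,65): 15 bp
  [65,73): 8 bp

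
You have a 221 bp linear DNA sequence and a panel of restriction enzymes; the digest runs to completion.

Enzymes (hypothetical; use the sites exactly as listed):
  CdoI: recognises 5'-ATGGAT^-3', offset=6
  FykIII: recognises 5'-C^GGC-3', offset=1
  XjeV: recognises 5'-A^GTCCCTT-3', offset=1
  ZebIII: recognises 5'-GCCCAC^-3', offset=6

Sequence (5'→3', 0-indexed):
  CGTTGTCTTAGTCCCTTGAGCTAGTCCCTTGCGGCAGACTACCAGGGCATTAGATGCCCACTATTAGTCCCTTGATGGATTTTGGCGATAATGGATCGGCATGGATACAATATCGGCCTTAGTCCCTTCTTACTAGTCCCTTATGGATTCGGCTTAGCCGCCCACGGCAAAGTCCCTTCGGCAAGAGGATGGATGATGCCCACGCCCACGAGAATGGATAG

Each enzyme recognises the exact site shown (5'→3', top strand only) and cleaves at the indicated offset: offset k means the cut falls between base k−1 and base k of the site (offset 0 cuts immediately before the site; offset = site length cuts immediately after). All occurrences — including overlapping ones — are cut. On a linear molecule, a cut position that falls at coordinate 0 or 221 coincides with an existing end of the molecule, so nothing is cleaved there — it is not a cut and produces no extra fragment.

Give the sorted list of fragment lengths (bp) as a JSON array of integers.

Site scan:
  CdoI (ATGGAT, off=6): starts [74, 90, 100, 142, 188, 213] → cuts [80, 96, 106, 148, 194, 219]
  FykIII (CGGC, off=1): starts [31, 96, 113, 149, 164, 178] → cuts [32, 97, 114, 150, 165, 179]
  XjeV (AGTCCCTT, off=1): starts [9, 22, 65, 120, 134, 170] → cuts [10, 23, 66, 121, 135, 171]
  ZebIII (GCCCAC, off=6): starts [55, 159, 197, 203] → cuts [61, 165, 203, 209]

Pooled cuts: [10, 23, 32, 61, 66, 80, 96, 97, 106, 114, 121, 135, 148, 150, 165, 171, 179, 194, 203, 209, 219]

Fragments:
  [0,10): 10 bp
  [10,23): 13 bp
  [23,32): 9 bp
  [32,61): 29 bp
  [61,66): 5 bp
  [66,80): 14 bp
  [80,96): 16 bp
  [96,97): 1 bp
  [97,106): 9 bp
  [106,114): 8 bp
  [114,121): 7 bp
  [121,135): 14 bp
  [135,148): 13 bp
  [148,150): 2 bp
  [150,165): 15 bp
  [165,171): 6 bp
  [171,179): 8 bp
  [179,194): 15 bp
  [194,203): 9 bp
  [203,209): 6 bp
  [209,219): 10 bp
  [219,221): 2 bp

[1,2,2,5,6,6,7,8,8,9,9,9,10,10,13,13,14,14,15,15,16,29]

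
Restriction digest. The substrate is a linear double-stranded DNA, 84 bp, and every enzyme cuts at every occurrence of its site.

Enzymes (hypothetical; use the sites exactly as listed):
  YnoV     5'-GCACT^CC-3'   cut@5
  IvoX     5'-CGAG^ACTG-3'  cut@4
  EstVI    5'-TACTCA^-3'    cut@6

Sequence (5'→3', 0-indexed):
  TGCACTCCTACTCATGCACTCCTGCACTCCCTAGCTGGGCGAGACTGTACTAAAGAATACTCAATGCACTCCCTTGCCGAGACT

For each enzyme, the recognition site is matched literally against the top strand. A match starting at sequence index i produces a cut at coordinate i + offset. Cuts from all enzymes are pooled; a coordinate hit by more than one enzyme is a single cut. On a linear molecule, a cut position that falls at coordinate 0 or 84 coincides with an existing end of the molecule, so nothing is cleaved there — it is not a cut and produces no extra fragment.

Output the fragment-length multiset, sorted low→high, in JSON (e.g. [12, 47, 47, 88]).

Site scan:
  YnoV GCACTCC/5: at [1, 15, 23, 65] ⇒ [6, 20, 28, 70]
  IvoX CGAGACTG/4: at [39] ⇒ [43]
  EstVI TACTCA/6: at [8, 57] ⇒ [14, 63]

All cut coordinates (distinct, sorted): [6, 14, 20, 28, 43, 63, 70]

Fragments:
  [0,6): 6 bp
  [6,14): 8 bp
  [14,20): 6 bp
  [20,28): 8 bp
  [28,43): 15 bp
  [43,63): 20 bp
  [63,70): 7 bp
  [70,84): 14 bp

[6,6,7,8,8,14,15,20]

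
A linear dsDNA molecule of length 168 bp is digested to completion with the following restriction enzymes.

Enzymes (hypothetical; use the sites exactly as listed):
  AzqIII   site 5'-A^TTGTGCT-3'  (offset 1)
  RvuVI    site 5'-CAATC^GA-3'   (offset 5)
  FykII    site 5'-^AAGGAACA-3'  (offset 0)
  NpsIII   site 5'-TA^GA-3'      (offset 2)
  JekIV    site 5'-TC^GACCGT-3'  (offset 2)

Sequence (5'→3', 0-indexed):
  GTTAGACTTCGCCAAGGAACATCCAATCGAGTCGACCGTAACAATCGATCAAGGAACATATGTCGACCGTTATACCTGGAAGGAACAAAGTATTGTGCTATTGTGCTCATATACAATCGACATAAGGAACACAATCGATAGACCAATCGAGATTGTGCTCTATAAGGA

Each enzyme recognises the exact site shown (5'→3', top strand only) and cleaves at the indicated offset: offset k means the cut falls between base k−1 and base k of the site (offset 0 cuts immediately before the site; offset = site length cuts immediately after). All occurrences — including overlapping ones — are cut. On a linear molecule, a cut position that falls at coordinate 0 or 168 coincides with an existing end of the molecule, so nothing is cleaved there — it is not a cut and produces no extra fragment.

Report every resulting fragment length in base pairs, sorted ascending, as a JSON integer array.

Per-enzyme occurrences:
  AzqIII ATTGTGCT/1: at [91, 99, 151] ⇒ [92, 100, 152]
  RvuVI CAATCGA/5: at [23, 41, 113, 131, 143] ⇒ [28, 46, 118, 136, 148]
  FykII AAGGAACA/0: at [13, 50, 79, 123] ⇒ [13, 50, 79, 123]
  NpsIII TAGA/2: at [2, 138] ⇒ [4, 140]
  JekIV TCGACCGT/2: at [31, 62] ⇒ [33, 64]

All cut coordinates (distinct, sorted): [4, 13, 28, 33, 46, 50, 64, 79, 92, 100, 118, 123, 136, 140, 148, 152]

Fragments:
  [0,4): 4 bp
  [4,13): 9 bp
  [13,28): 15 bp
  [28,33): 5 bp
  [33,46): 13 bp
  [46,50): 4 bp
  [50,64): 14 bp
  [64,79): 15 bp
  [79,92): 13 bp
  [92,100): 8 bp
  [100,118): 18 bp
  [118,123): 5 bp
  [123,136): 13 bp
  [136,140): 4 bp
  [140,148): 8 bp
  [148,152): 4 bp
  [152,168): 16 bp

[4,4,4,4,5,5,8,8,9,13,13,13,14,15,15,16,18]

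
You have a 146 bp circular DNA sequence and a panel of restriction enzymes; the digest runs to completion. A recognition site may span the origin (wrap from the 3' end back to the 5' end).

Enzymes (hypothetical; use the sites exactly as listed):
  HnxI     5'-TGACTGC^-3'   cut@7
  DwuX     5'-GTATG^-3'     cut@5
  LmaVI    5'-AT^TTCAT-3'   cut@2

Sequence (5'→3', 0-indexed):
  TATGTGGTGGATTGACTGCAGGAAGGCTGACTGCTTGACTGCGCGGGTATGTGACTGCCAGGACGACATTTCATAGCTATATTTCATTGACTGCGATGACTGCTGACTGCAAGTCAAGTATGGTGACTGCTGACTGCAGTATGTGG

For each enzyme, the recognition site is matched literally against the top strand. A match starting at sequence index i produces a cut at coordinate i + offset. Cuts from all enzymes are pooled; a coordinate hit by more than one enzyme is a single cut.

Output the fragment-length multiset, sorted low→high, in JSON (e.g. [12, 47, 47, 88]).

[6,7,7,7,7,8,8,9,9,11,12,12,13,15,15]

Per-enzyme occurrences:
  HnxI (TGACTGC, off=7): starts [12, 27, 35, 51, 87, 96, 103, 123, 130] → cuts [19, 34, 42, 58, 94, 103, 110, 130, 137]
  DwuX (GTATG, off=5): starts [46, 117, 138, 145] → cuts [4, 51, 122, 143]
  LmaVI (ATTTCAT, off=2): starts [67, 80] → cuts [69, 82]

Pooled cuts: [4, 19, 34, 42, 51, 58, 69, 82, 94, 103, 110, 122, 130, 137, 143]

Fragment lengths:
  4→19: 15 bp
  19→34: 15 bp
  34→42: 8 bp
  42→51: 9 bp
  51→58: 7 bp
  58→69: 11 bp
  69→82: 13 bp
  82→94: 12 bp
  94→103: 9 bp
  103→110: 7 bp
  110→122: 12 bp
  122→130: 8 bp
  130→137: 7 bp
  137→143: 6 bp
  143→4 (wrap): 146-143+4 = 7 bp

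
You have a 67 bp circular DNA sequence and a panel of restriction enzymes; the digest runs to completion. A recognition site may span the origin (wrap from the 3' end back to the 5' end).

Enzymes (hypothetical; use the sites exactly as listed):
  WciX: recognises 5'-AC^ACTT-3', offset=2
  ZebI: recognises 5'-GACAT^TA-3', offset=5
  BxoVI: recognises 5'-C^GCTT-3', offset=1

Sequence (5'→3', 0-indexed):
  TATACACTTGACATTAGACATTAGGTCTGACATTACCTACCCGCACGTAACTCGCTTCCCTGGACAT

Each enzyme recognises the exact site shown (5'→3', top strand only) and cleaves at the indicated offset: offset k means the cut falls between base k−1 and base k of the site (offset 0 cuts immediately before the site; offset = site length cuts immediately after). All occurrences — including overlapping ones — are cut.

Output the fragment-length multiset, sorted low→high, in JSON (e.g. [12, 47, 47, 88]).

Per-enzyme occurrences:
  WciX (ACACTT, off=2): starts [3] → cuts [5]
  ZebI (GACATTA, off=5): starts [9, 16, 28, 62] → cuts [0, 14, 21, 33]
  BxoVI (CGCTT, off=1): starts [52] → cuts [53]

Pooled cuts: [0, 5, 14, 21, 33, 53]

Fragments:
  0→5: 5 bp
  5→14: 9 bp
  14→21: 7 bp
  21→33: 12 bp
  33→53: 20 bp
  53→0 (wrap): 67-53+0 = 14 bp

[5,7,9,12,14,20]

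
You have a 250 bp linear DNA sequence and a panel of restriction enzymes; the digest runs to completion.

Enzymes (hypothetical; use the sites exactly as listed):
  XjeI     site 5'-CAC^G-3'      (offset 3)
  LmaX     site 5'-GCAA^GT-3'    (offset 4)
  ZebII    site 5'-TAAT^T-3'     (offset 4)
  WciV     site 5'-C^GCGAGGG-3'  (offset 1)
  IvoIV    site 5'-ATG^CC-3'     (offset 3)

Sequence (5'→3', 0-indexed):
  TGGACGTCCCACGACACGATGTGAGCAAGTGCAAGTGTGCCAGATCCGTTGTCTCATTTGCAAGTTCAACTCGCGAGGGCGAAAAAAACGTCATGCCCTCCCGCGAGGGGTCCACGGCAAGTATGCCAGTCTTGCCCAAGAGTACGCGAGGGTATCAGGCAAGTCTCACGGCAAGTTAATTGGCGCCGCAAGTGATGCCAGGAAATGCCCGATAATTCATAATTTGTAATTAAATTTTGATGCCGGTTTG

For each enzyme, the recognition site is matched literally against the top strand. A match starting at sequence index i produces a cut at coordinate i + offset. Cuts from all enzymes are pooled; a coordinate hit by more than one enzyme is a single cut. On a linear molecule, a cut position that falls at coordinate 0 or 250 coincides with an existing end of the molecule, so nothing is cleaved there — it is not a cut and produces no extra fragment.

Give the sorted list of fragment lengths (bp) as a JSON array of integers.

[5,5,5,5,6,6,6,7,7,7,7,8,9,9,10,11,11,12,12,13,17,20,23,29]

Scan for sites:
  XjeI CACG/3: at [9, 14, 112, 166] ⇒ [12, 17, 115, 169]
  LmaX GCAAGT/4: at [24, 30, 59, 116, 158, 170, 187] ⇒ [28, 34, 63, 120, 162, 174, 191]
  ZebII TAATT/4: at [176, 212, 219, 226] ⇒ [180, 216, 223, 230]
  WciV CGCGAGGG/1: at [71, 101, 144] ⇒ [72, 102, 145]
  IvoIV ATGCC/3: at [92, 122, 194, 204, 239] ⇒ [95, 125, 197, 207, 242]

Pooled cuts: [12, 17, 28, 34, 63, 72, 95, 102, 115, 120, 125, 145, 162, 169, 174, 180, 191, 197, 207, 216, 223, 230, 242]

Fragments:
  [0,12): 12 bp
  [12,17): 5 bp
  [17,28): 11 bp
  [28,34): 6 bp
  [34,63): 29 bp
  [63,72): 9 bp
  [72,95): 23 bp
  [95,102): 7 bp
  [102,115): 13 bp
  [115,120): 5 bp
  [120,125): 5 bp
  [125,145): 20 bp
  [145,162): 17 bp
  [162,169): 7 bp
  [169,174): 5 bp
  [174,180): 6 bp
  [180,191): 11 bp
  [191,197): 6 bp
  [197,207): 10 bp
  [207,216): 9 bp
  [216,223): 7 bp
  [223,230): 7 bp
  [230,242): 12 bp
  [242,250): 8 bp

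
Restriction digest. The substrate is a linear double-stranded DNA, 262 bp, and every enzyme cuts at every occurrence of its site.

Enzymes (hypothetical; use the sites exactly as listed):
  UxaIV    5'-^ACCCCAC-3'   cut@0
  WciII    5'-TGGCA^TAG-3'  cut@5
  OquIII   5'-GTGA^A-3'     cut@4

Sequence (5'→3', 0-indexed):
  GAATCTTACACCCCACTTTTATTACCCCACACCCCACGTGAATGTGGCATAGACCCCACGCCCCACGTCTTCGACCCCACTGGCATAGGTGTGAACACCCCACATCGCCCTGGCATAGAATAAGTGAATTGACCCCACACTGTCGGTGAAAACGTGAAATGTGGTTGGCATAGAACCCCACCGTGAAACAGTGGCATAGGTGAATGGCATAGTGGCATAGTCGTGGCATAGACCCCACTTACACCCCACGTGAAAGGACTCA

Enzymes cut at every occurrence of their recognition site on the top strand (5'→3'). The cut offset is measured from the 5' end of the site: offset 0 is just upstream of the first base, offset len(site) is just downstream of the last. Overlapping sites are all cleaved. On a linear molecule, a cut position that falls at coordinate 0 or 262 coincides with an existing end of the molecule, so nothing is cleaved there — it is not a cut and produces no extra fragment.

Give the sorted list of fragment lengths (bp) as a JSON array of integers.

Scan for sites:
  UxaIV ACCCCAC/0: at [9, 23, 30, 52, 73, 96, 131, 174, 231, 242] ⇒ [9, 23, 30, 52, 73, 96, 131, 174, 231, 242]
  WciII TGGCATAG/5: at [44, 80, 110, 165, 191, 204, 212, 223] ⇒ [49, 85, 115, 170, 196, 209, 217, 228]
  OquIII GTGAA/4: at [37, 90, 123, 145, 153, 182, 199, 249] ⇒ [41, 94, 127, 149, 157, 186, 203, 253]

All cut coordinates (distinct, sorted): [9, 23, 30, 41, 49, 52, 73, 85, 94, 96, 115, 127, 131, 149, 157, 170, 174, 186, 196, 203, 209, 217, 228, 231, 242, 253]

Fragments:
  [0,9): 9 bp
  [9,23): 14 bp
  [23,30): 7 bp
  [30,41): 11 bp
  [41,49): 8 bp
  [49,52): 3 bp
  [52,73): 21 bp
  [73,85): 12 bp
  [85,94): 9 bp
  [94,96): 2 bp
  [96,115): 19 bp
  [115,127): 12 bp
  [127,131): 4 bp
  [131,149): 18 bp
  [149,157): 8 bp
  [157,170): 13 bp
  [170,174): 4 bp
  [174,186): 12 bp
  [186,196): 10 bp
  [196,203): 7 bp
  [203,209): 6 bp
  [209,217): 8 bp
  [217,228): 11 bp
  [228,231): 3 bp
  [231,242): 11 bp
  [242,253): 11 bp
  [253,262): 9 bp

[2,3,3,4,4,6,7,7,8,8,8,9,9,9,10,11,11,11,11,12,12,12,13,14,18,19,21]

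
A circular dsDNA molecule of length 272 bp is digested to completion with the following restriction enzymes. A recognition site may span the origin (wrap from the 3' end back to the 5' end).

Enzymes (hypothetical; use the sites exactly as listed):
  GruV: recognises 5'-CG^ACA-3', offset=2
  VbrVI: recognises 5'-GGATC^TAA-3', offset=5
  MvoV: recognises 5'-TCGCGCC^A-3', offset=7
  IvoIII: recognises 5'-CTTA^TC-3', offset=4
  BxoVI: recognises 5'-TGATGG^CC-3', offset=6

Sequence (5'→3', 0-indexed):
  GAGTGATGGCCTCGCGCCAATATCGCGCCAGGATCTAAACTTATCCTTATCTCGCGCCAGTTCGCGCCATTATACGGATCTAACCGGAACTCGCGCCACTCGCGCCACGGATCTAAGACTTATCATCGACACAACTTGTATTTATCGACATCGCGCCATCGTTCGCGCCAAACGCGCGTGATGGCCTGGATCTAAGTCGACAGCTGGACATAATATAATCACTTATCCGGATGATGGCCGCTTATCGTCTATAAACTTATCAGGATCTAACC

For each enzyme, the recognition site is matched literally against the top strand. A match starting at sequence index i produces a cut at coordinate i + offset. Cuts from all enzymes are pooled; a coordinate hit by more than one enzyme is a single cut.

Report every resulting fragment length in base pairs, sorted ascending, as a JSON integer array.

[6,6,6,7,7,7,8,8,8,9,9,9,9,10,10,11,12,12,12,14,15,15,17,19,26]

Site scan:
  GruV CGACA/2: at [126, 145, 197] ⇒ [128, 147, 199]
  VbrVI GGATCTAA/5: at [30, 75, 108, 187, 262] ⇒ [35, 80, 113, 192, 267]
  MvoV TCGCGCCA/7: at [11, 22, 51, 61, 90, 99, 150, 162] ⇒ [18, 29, 58, 68, 97, 106, 157, 169]
  IvoIII CTTATC/4: at [39, 45, 118, 221, 240, 255] ⇒ [43, 49, 122, 225, 244, 259]
  BxoVI TGATGGCC/6: at [3, 178, 231] ⇒ [9, 184, 237]

All cut coordinates (distinct, sorted): [9, 18, 29, 35, 43, 49, 58, 68, 80, 97, 106, 113, 122, 128, 147, 157, 169, 184, 192, 199, 225, 237, 244, 259, 267]

Fragments:
  9→18: 9 bp
  18→29: 11 bp
  29→35: 6 bp
  35→43: 8 bp
  43→49: 6 bp
  49→58: 9 bp
  58→68: 10 bp
  68→80: 12 bp
  80→97: 17 bp
  97→106: 9 bp
  106→113: 7 bp
  113→122: 9 bp
  122→128: 6 bp
  128→147: 19 bp
  147→157: 10 bp
  157→169: 12 bp
  169→184: 15 bp
  184→192: 8 bp
  192→199: 7 bp
  199→225: 26 bp
  225→237: 12 bp
  237→244: 7 bp
  244→259: 15 bp
  259→267: 8 bp
  267→9 (wrap): 272-267+9 = 14 bp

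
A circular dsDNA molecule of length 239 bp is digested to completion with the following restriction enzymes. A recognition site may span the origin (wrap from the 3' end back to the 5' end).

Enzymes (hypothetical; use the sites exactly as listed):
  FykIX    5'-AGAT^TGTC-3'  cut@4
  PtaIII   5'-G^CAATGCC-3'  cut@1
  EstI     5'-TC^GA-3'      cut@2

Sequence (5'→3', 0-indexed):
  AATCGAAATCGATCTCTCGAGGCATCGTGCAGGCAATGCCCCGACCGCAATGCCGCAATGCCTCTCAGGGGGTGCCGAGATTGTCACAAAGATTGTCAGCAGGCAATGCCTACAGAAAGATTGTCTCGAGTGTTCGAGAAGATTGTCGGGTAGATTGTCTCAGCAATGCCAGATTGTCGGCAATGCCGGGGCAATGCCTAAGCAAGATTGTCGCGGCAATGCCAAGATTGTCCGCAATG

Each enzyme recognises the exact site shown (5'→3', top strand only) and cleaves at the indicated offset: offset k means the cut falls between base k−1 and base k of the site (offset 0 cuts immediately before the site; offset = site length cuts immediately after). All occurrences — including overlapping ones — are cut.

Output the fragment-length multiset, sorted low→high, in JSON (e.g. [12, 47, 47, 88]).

[6,6,6,8,8,8,8,8,8,10,11,11,12,12,12,14,15,15,17,18,26]

Site scan:
  FykIX (AGATTGTC, off=4): starts [77, 89, 117, 139, 151, 170, 204, 224] → cuts [81, 93, 121, 143, 155, 174, 208, 228]
  PtaIII (GCAATGCC, off=1): starts [32, 46, 54, 102, 162, 179, 190, 215] → cuts [33, 47, 55, 103, 163, 180, 191, 216]
  EstI (TCGA, off=2): starts [2, 8, 16, 125, 133] → cuts [4, 10, 18, 127, 135]

All cut coordinates (distinct, sorted): [4, 10, 18, 33, 47, 55, 81, 93, 103, 121, 127, 135, 143, 155, 163, 174, 180, 191, 208, 216, 228]

Fragments:
  4→10: 6 bp
  10→18: 8 bp
  18→33: 15 bp
  33→47: 14 bp
  47→55: 8 bp
  55→81: 26 bp
  81→93: 12 bp
  93→103: 10 bp
  103→121: 18 bp
  121→127: 6 bp
  127→135: 8 bp
  135→143: 8 bp
  143→155: 12 bp
  155→163: 8 bp
  163→174: 11 bp
  174→180: 6 bp
  180→191: 11 bp
  191→208: 17 bp
  208→216: 8 bp
  216→228: 12 bp
  228→4 (wrap): 239-228+4 = 15 bp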